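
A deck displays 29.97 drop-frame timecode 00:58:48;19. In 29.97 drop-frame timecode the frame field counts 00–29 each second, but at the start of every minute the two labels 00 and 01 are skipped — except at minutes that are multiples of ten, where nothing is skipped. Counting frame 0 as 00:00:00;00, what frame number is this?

105753

Complete 10-minute blocks: 5, each 17982 frames → 89910.
Remaining 8 whole minutes in the current block: 1800 + 7 × 1798 = 14386 frames.
Within the current minute: 48 × 30 + 19 − 2 = 1457 (labels ;00/;01 skipped at this minute). Total = 89910 + 14386 + 1457 = 105753.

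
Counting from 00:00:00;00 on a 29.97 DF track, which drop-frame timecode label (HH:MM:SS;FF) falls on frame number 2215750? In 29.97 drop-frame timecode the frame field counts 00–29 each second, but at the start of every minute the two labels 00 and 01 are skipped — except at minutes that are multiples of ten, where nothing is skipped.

Ten DF minutes hold 17982 frames, so frame 2215750 lies in block 123 (frames 2211786–2229767) with 3964 frames into that block.
The block's first minute is 1800 frames and the rest 1798 each; 3964 frames reaches minute 2, so 123 × 18 + 2 × 2 = 2218 labels have been skipped so far.
Adding those back, label number 2215750 + 2218 = 2217968 at 30 labels/s is 73932 s + 8 f = 20 h 32 min 12 s frame 8, i.e. 20:32:12;08.

20:32:12;08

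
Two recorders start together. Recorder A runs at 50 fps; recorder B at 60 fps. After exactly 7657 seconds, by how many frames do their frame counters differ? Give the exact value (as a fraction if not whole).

76570 frames

A emits 50 × 7657 = 382850 frames; B emits 60 × 7657 = 459420.
Difference = 76570 frames; B is ahead of A.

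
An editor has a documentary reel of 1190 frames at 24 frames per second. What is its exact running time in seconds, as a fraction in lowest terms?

595/12 seconds

Running time = 1190 ÷ (24) = 1190 × 1/24 = 595/12 s.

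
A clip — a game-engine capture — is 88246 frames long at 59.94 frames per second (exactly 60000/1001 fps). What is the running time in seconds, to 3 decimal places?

Running time = 88246 × 1001/60000 = 44167123/30000 s ≈ 1472.237 s.

1472.237 seconds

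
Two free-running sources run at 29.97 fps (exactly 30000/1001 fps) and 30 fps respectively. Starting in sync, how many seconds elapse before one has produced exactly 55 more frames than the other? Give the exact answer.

11011/6 seconds

The gap grows by |30 − 30000/1001| = 30/1001 frames per second.
Time for a 55-frame gap: 55 ÷ (30/1001) = 11011/6 s.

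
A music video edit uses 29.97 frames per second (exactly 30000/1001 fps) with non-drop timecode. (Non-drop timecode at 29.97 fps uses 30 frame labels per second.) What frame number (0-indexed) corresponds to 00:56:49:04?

Total seconds to the label: (0 × 3600 + 56 × 60 + 49) = 3409.
Frame index = 3409 × 30 + 4 = 102274.

frame 102274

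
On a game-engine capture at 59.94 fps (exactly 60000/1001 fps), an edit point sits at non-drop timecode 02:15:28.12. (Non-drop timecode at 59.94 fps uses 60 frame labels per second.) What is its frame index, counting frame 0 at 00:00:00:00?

Total seconds to the label: (2 × 3600 + 15 × 60 + 28) = 8128.
Frame index = 8128 × 60 + 12 = 487692.

487692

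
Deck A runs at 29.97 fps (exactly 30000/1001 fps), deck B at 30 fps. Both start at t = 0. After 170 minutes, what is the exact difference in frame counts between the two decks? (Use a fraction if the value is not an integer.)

170 min = 10200 s.
A emits 30000/1001 × 10200 = 306000000/1001 frames; B emits 30 × 10200 = 306000.
Difference = 306000/1001 frames (≈ 305.6943); B is ahead of A.

306000/1001 frames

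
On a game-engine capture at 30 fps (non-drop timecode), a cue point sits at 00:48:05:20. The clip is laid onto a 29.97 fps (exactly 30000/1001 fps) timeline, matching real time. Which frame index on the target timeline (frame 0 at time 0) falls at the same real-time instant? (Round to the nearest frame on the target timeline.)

Source frame index: (0×3600 + 48×60 + 5) × 30 + 20 = 86570.
Real time: 86570 / (30) = 8657/3 s.
Target frame: (8657/3) × (30000/1001) = 7870000/91 ≈ 86483.516 → 86484.

frame 86484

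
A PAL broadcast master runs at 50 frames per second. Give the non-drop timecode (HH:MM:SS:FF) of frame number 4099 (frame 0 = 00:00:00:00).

4099 ÷ 50 = 81 full seconds, remainder 49 frames.
81 s = 0 h 1 min 21 s.
Timecode: 00:01:21:49.

00:01:21:49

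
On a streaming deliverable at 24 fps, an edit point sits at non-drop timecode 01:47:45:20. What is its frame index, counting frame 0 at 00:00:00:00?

frame 155180

Total seconds to the label: (1 × 3600 + 47 × 60 + 45) = 6465.
Frame index = 6465 × 24 + 20 = 155180.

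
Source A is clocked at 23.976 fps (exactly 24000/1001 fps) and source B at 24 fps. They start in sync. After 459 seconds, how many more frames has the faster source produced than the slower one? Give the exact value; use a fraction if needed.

A emits 24000/1001 × 459 = 11016000/1001 frames; B emits 24 × 459 = 11016.
Difference = 11016/1001 frames (≈ 11.0050); B is ahead of A.

11016/1001 frames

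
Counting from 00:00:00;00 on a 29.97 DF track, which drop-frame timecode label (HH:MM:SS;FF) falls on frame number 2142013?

19:51:11;27

Each 10-minute DF block holds 10 × 60 × 30 − 9 × 2 = 17982 frames. 2142013 ÷ 17982 → 119 full blocks, remainder 2155.
Within the partial block the first minute is 1800 frames and each further minute 1798, so 1 further minute boundary passed. Total skipped labels = 18 × 119 + 2 × 1 = 2144.
Non-drop label index = 2142013 + 2144 = 2144157; at 30 labels/s that is 19:51:11:27, i.e. DF 19:51:11;27.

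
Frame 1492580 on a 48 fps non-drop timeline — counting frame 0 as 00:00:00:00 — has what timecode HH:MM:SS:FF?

1492580 ÷ 48 = 31095 full seconds, remainder 20 frames.
31095 s = 8 h 38 min 15 s.
Timecode: 08:38:15:20.

08:38:15:20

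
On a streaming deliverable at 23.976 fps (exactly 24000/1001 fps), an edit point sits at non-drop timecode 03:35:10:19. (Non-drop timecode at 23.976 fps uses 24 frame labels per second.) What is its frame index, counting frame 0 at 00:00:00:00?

Total seconds to the label: (3 × 3600 + 35 × 60 + 10) = 12910.
Frame index = 12910 × 24 + 19 = 309859.

frame 309859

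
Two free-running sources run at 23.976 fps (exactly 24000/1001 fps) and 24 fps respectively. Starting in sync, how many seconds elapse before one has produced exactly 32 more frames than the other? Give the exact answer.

The gap grows by |24 − 24000/1001| = 24/1001 frames per second.
Time for a 32-frame gap: 32 ÷ (24/1001) = 4004/3 s.

4004/3 seconds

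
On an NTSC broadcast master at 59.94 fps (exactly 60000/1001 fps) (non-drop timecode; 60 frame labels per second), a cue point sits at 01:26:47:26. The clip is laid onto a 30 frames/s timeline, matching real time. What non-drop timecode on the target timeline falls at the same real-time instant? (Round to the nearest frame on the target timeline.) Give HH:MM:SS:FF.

01:26:52:19

Source frame index: (1×3600 + 26×60 + 47) × 60 + 26 = 312446.
Real time: 312446 / (60000/1001) = 156379223/30000 s.
Target frame: (156379223/30000) × (30) = 156379223/1000 ≈ 156379.223 → 156379.
At 30 labels/s: frame 156379 → 01:26:52:19.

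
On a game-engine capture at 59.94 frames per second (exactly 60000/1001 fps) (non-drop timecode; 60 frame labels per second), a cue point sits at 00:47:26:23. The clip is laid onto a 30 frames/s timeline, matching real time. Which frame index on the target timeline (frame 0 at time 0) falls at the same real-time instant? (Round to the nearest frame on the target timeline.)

Source frame index: (0×3600 + 47×60 + 26) × 60 + 23 = 170783.
Real time: 170783 / (60000/1001) = 170953783/60000 s.
Target frame: (170953783/60000) × (30) = 170953783/2000 ≈ 85476.891 → 85477.

frame 85477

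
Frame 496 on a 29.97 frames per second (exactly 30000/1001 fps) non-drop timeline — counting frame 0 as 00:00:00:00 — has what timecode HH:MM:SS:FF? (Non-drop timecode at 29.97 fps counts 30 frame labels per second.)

496 ÷ 30 = 16 full seconds, remainder 16 frames.
16 s = 0 h 0 min 16 s.
Timecode: 00:00:16:16.

00:00:16:16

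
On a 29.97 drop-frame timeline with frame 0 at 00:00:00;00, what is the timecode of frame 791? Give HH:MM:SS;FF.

Ten DF minutes hold 17982 frames, so frame 791 lies in block 0 (frames 0–17981) with 791 frames into that block.
The block's first minute is 1800 frames and the rest 1798 each; 791 frames reaches minute 0, so 0 × 18 + 0 × 2 = 0 labels have been skipped so far.
Adding those back, label number 791 + 0 = 791 at 30 labels/s is 26 s + 11 f = 0 h 0 min 26 s frame 11, i.e. 00:00:26;11.

00:00:26;11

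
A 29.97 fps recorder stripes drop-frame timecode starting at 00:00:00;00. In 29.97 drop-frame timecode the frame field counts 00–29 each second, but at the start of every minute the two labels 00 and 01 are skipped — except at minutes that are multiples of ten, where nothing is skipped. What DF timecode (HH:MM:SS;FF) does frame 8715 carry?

00:04:50;23

Each 10-minute DF block holds 10 × 60 × 30 − 9 × 2 = 17982 frames. 8715 ÷ 17982 → 0 full blocks, remainder 8715.
Within the partial block the first minute is 1800 frames and each further minute 1798, so 4 further minute boundaries passed. Total skipped labels = 18 × 0 + 2 × 4 = 8.
Non-drop label index = 8715 + 8 = 8723; at 30 labels/s that is 00:04:50:23, i.e. DF 00:04:50;23.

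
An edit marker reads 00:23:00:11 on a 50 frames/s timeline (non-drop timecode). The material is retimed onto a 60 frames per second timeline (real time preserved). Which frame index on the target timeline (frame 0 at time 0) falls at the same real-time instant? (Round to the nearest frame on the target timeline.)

frame 82813

Source frame index: (0×3600 + 23×60 + 0) × 50 + 11 = 69011.
Real time: 69011 / (50) = 69011/50 s.
Target frame: (69011/50) × (60) = 414066/5 ≈ 82813.200 → 82813.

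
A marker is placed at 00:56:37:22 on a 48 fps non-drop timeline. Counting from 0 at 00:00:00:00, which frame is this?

Total seconds to the label: (0 × 3600 + 56 × 60 + 37) = 3397.
Frame index = 3397 × 48 + 22 = 163078.

frame 163078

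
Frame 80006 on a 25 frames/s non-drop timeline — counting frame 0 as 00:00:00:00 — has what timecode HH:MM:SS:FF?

80006 ÷ 25 = 3200 full seconds, remainder 6 frames.
3200 s = 0 h 53 min 20 s.
Timecode: 00:53:20:06.

00:53:20:06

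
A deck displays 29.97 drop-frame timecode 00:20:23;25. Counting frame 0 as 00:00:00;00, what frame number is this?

36679

Complete 10-minute blocks: 2, each 17982 frames → 35964.
Remaining 0 whole minutes in the current block: 0 frames.
Within the current minute: 23 × 30 + 25 = 715. Total = 35964 + 0 + 715 = 36679.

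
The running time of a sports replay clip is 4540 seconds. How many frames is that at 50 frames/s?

Frames = 4540 × 50 = 227000.

227000 frames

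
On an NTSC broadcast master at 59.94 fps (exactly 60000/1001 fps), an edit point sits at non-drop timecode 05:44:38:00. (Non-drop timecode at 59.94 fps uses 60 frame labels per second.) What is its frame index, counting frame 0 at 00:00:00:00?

1240680

Total seconds to the label: (5 × 3600 + 44 × 60 + 38) = 20678.
Frame index = 20678 × 60 + 0 = 1240680.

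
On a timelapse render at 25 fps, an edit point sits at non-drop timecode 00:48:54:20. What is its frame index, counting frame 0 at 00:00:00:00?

Total seconds to the label: (0 × 3600 + 48 × 60 + 54) = 2934.
Frame index = 2934 × 25 + 20 = 73370.

frame 73370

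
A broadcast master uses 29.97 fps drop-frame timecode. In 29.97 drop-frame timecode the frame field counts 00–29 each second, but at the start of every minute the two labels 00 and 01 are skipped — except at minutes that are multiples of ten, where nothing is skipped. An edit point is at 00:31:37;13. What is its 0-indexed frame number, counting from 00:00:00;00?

56867

As if non-drop at 30 labels/s: (0 × 3600 + 31 × 60 + 37) × 30 + 13 = 56923.
Minute boundaries passed: 31; those not divisible by 10: 31 − 3 = 28; dropped labels = 2 × 28 = 56.
Actual frame index = 56923 − 56 = 56867.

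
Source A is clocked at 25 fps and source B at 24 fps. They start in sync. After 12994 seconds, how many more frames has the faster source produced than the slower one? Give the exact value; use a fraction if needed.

A emits 25 × 12994 = 324850 frames; B emits 24 × 12994 = 311856.
Difference = 12994 frames; B is behind A.

12994 frames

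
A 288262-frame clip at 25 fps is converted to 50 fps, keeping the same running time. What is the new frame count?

Target frames = source frames × (target rate / source rate) = 288262 × (50)/(25) = 288262 × 2 = 576524.

576524 frames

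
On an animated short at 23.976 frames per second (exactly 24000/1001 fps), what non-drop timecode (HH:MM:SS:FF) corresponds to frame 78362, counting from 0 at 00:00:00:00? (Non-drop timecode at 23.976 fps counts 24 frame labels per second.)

78362 ÷ 24 = 3265 full seconds, remainder 2 frames.
3265 s = 0 h 54 min 25 s.
Timecode: 00:54:25:02.

00:54:25:02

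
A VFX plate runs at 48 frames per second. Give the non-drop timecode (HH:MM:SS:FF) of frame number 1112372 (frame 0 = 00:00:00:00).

06:26:14:20

1112372 ÷ 48 = 23174 full seconds, remainder 20 frames.
23174 s = 6 h 26 min 14 s.
Timecode: 06:26:14:20.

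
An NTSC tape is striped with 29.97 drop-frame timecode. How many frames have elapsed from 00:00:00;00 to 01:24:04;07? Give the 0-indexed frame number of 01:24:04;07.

151175

Complete 10-minute blocks: 8, each 17982 frames → 143856.
Remaining 4 whole minutes in the current block: 1800 + 3 × 1798 = 7194 frames.
Within the current minute: 4 × 30 + 7 − 2 = 125 (labels ;00/;01 skipped at this minute). Total = 143856 + 7194 + 125 = 151175.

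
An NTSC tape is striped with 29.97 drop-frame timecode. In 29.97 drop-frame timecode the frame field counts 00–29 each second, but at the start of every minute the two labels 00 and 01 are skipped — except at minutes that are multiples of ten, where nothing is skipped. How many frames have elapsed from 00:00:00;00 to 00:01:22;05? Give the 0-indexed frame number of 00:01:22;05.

As if non-drop at 30 labels/s: (0 × 3600 + 1 × 60 + 22) × 30 + 5 = 2465.
Minute boundaries passed: 1; those not divisible by 10: 1 − 0 = 1; dropped labels = 2 × 1 = 2.
Actual frame index = 2465 − 2 = 2463.

2463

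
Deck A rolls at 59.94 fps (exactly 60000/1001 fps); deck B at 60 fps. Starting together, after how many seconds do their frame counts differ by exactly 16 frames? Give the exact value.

The gap grows by |60 − 60000/1001| = 60/1001 frames per second.
Time for a 16-frame gap: 16 ÷ (60/1001) = 4004/15 s.

4004/15 seconds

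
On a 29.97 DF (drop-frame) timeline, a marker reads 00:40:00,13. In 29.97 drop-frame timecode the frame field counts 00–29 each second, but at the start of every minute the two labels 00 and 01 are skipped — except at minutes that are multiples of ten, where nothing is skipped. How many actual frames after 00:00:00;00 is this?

As if non-drop at 30 labels/s: (0 × 3600 + 40 × 60 + 0) × 30 + 13 = 72013.
Minute boundaries passed: 40; those not divisible by 10: 40 − 4 = 36; dropped labels = 2 × 36 = 72.
Actual frame index = 72013 − 72 = 71941.

71941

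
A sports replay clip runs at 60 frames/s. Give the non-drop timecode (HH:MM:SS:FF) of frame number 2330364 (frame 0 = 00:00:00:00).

10:47:19:24

2330364 ÷ 60 = 38839 full seconds, remainder 24 frames.
38839 s = 10 h 47 min 19 s.
Timecode: 10:47:19:24.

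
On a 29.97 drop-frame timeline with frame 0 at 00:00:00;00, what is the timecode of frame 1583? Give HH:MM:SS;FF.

Ten DF minutes hold 17982 frames, so frame 1583 lies in block 0 (frames 0–17981) with 1583 frames into that block.
The block's first minute is 1800 frames and the rest 1798 each; 1583 frames reaches minute 0, so 0 × 18 + 0 × 2 = 0 labels have been skipped so far.
Adding those back, label number 1583 + 0 = 1583 at 30 labels/s is 52 s + 23 f = 0 h 0 min 52 s frame 23, i.e. 00:00:52;23.

00:00:52;23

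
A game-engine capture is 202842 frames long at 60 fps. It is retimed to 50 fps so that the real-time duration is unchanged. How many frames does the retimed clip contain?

169035 frames

Target frames = source frames × (target rate / source rate) = 202842 × (50)/(60) = 202842 × 5/6 = 169035.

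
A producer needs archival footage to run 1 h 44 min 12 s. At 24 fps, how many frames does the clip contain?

150048 frames

1 h 44 min 12 s = 6252 s.
Frames = 6252 × 24 = 150048.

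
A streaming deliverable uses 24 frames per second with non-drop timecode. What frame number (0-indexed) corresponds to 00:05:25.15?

7815

Total seconds to the label: (0 × 3600 + 5 × 60 + 25) = 325.
Frame index = 325 × 24 + 15 = 7815.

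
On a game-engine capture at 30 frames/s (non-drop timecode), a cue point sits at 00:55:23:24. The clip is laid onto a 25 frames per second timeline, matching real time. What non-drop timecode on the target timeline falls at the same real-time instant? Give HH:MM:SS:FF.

Source frame index: (0×3600 + 55×60 + 23) × 30 + 24 = 99714.
Real time: 99714 / (30) = 16619/5 s.
Target frame: (16619/5) × (25) = 83095.
At 25 labels/s: frame 83095 → 00:55:23:20.

00:55:23:20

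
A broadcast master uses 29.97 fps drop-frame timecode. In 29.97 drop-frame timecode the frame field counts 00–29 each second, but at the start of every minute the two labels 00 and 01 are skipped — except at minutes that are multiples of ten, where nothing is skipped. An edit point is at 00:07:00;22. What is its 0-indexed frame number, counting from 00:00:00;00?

As if non-drop at 30 labels/s: (0 × 3600 + 7 × 60 + 0) × 30 + 22 = 12622.
Minute boundaries passed: 7; those not divisible by 10: 7 − 0 = 7; dropped labels = 2 × 7 = 14.
Actual frame index = 12622 − 14 = 12608.

12608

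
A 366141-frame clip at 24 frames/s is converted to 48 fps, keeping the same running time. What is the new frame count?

732282 frames

Target frames = source frames × (target rate / source rate) = 366141 × (48)/(24) = 366141 × 2 = 732282.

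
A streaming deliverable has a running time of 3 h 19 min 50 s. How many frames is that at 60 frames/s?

3 h 19 min 50 s = 11990 s.
Frames = 11990 × 60 = 719400.

719400 frames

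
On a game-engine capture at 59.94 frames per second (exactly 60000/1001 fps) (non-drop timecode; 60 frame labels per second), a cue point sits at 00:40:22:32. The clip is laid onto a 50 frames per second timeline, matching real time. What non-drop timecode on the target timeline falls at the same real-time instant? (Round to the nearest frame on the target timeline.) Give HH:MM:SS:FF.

Source frame index: (0×3600 + 40×60 + 22) × 60 + 32 = 145352.
Real time: 145352 / (60000/1001) = 18187169/7500 s.
Target frame: (18187169/7500) × (50) = 18187169/150 ≈ 121247.793 → 121248.
At 50 labels/s: frame 121248 → 00:40:24:48.

00:40:24:48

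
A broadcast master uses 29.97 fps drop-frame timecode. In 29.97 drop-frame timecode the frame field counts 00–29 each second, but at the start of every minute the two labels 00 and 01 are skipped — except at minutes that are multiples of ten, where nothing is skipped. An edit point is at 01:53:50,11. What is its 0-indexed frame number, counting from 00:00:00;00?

204707

Complete 10-minute blocks: 11, each 17982 frames → 197802.
Remaining 3 whole minutes in the current block: 1800 + 2 × 1798 = 5396 frames.
Within the current minute: 50 × 30 + 11 − 2 = 1509 (labels ;00/;01 skipped at this minute). Total = 197802 + 5396 + 1509 = 204707.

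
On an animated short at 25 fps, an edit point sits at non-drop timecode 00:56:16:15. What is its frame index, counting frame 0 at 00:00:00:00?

84415

Total seconds to the label: (0 × 3600 + 56 × 60 + 16) = 3376.
Frame index = 3376 × 25 + 15 = 84415.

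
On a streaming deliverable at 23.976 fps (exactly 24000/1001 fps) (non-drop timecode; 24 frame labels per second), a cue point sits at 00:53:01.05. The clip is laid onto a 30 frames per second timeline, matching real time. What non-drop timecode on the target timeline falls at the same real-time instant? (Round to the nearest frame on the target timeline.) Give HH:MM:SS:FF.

00:53:04:12

Source frame index: (0×3600 + 53×60 + 1) × 24 + 5 = 76349.
Real time: 76349 / (24000/1001) = 76425349/24000 s.
Target frame: (76425349/24000) × (30) = 76425349/800 ≈ 95531.686 → 95532.
At 30 labels/s: frame 95532 → 00:53:04:12.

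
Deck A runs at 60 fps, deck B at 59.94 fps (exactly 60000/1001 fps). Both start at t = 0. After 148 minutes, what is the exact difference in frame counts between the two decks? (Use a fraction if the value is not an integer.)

148 min = 8880 s.
A emits 60 × 8880 = 532800 frames; B emits 60000/1001 × 8880 = 532800000/1001.
Difference = 532800/1001 frames (≈ 532.2677); B is behind A.

532800/1001 frames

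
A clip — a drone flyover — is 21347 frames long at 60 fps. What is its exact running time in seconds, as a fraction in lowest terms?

Running time = 21347 ÷ (60) = 21347 × 1/60 = 21347/60 s.

21347/60 seconds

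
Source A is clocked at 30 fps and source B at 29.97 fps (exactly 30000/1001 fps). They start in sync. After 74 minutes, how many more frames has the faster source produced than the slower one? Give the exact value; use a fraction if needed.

74 min = 4440 s.
A emits 30 × 4440 = 133200 frames; B emits 30000/1001 × 4440 = 133200000/1001.
Difference = 133200/1001 frames (≈ 133.0669); B is behind A.

133200/1001 frames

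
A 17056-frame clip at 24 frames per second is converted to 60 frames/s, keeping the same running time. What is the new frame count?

Target frames = source frames × (target rate / source rate) = 17056 × (60)/(24) = 17056 × 5/2 = 42640.

42640 frames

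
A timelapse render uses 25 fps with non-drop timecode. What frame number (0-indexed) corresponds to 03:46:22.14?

Total seconds to the label: (3 × 3600 + 46 × 60 + 22) = 13582.
Frame index = 13582 × 25 + 14 = 339564.

339564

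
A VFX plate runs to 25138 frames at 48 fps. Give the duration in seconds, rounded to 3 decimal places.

Running time = 25138 × 1/48 = 12569/24 s ≈ 523.708 s.

523.708 seconds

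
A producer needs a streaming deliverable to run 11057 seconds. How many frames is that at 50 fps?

552850 frames

Frames = 11057 × 50 = 552850.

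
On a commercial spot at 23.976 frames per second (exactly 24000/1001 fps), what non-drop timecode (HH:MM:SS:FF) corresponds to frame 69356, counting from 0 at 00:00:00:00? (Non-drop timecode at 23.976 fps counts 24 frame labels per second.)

00:48:09:20

69356 ÷ 24 = 2889 full seconds, remainder 20 frames.
2889 s = 0 h 48 min 9 s.
Timecode: 00:48:09:20.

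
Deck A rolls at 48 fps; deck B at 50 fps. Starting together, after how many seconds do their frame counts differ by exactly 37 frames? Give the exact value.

The gap grows by |50 − 48| = 2 frames per second.
Time for a 37-frame gap: 37 ÷ (2) = 18.5 s.

18.5 seconds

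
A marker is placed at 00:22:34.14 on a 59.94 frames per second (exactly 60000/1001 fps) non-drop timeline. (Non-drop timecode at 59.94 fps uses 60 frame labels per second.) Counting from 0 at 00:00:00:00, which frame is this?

Total seconds to the label: (0 × 3600 + 22 × 60 + 34) = 1354.
Frame index = 1354 × 60 + 14 = 81254.

frame 81254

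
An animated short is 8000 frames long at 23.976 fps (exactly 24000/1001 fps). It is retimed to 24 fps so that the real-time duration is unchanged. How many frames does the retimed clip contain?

8008 frames

Target frames = source frames × (target rate / source rate) = 8000 × (24)/(24000/1001) = 8000 × 1001/1000 = 8008.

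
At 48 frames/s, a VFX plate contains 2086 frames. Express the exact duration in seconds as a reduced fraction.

Running time = 2086 ÷ (48) = 2086 × 1/48 = 1043/24 s.

1043/24 seconds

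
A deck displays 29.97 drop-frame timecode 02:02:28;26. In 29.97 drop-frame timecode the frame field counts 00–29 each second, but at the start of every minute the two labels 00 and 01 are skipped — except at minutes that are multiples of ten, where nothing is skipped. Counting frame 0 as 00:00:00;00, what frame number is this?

220246

As if non-drop at 30 labels/s: (2 × 3600 + 2 × 60 + 28) × 30 + 26 = 220466.
Minute boundaries passed: 122; those not divisible by 10: 122 − 12 = 110; dropped labels = 2 × 110 = 220.
Actual frame index = 220466 − 220 = 220246.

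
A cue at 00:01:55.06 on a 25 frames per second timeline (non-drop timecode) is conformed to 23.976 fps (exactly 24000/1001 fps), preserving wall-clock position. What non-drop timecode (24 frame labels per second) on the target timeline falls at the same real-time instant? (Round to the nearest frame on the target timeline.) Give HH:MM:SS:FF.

00:01:55:03

Source frame index: (0×3600 + 1×60 + 55) × 25 + 6 = 2881.
Real time: 2881 / (25) = 2881/25 s.
Target frame: (2881/25) × (24000/1001) = 2765760/1001 ≈ 2762.997 → 2763.
At 24 labels/s: frame 2763 → 00:01:55:03.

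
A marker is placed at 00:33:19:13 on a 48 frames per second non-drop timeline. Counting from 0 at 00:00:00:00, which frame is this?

Total seconds to the label: (0 × 3600 + 33 × 60 + 19) = 1999.
Frame index = 1999 × 48 + 13 = 95965.

95965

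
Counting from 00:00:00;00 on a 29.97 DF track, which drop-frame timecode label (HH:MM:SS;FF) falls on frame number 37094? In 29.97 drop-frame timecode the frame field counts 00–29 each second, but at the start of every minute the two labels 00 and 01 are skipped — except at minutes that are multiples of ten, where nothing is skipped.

Each 10-minute DF block holds 10 × 60 × 30 − 9 × 2 = 17982 frames. 37094 ÷ 17982 → 2 full blocks, remainder 1130.
Within the partial block the first minute is 1800 frames and each further minute 1798, so 0 further minute boundaries passed. Total skipped labels = 18 × 2 + 2 × 0 = 36.
Non-drop label index = 37094 + 36 = 37130; at 30 labels/s that is 00:20:37:20, i.e. DF 00:20:37;20.

00:20:37;20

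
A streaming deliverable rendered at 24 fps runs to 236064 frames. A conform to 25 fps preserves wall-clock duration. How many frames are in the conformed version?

Target frames = source frames × (target rate / source rate) = 236064 × (25)/(24) = 236064 × 25/24 = 245900.

245900 frames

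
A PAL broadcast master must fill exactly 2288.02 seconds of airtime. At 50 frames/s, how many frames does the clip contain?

114401 frames

Frames = 2288.02 × 50 = 114401.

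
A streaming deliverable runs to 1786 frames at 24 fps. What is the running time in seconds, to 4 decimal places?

Running time = 1786 × 1/24 = 893/12 s ≈ 74.4167 s.

74.4167 seconds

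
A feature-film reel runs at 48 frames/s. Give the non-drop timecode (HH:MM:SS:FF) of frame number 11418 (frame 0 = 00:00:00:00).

00:03:57:42

11418 ÷ 48 = 237 full seconds, remainder 42 frames.
237 s = 0 h 3 min 57 s.
Timecode: 00:03:57:42.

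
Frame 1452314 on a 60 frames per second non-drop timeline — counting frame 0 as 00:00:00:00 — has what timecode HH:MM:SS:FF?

1452314 ÷ 60 = 24205 full seconds, remainder 14 frames.
24205 s = 6 h 43 min 25 s.
Timecode: 06:43:25:14.

06:43:25:14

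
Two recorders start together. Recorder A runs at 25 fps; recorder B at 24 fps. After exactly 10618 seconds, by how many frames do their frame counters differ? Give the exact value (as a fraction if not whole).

A emits 25 × 10618 = 265450 frames; B emits 24 × 10618 = 254832.
Difference = 10618 frames; B is behind A.

10618 frames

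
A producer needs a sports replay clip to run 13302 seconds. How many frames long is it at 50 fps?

665100 frames

Frames = 13302 × 50 = 665100.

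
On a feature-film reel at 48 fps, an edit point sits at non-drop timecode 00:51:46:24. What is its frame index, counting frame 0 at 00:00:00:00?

Total seconds to the label: (0 × 3600 + 51 × 60 + 46) = 3106.
Frame index = 3106 × 48 + 24 = 149112.

frame 149112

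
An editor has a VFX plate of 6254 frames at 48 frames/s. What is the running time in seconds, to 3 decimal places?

130.292 seconds

Running time = 6254 × 1/48 = 3127/24 s ≈ 130.292 s.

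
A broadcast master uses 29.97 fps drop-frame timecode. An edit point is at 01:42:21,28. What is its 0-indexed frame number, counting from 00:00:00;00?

As if non-drop at 30 labels/s: (1 × 3600 + 42 × 60 + 21) × 30 + 28 = 184258.
Minute boundaries passed: 102; those not divisible by 10: 102 − 10 = 92; dropped labels = 2 × 92 = 184.
Actual frame index = 184258 − 184 = 184074.

184074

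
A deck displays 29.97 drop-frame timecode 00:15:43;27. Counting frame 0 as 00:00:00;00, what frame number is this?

28289

Complete 10-minute blocks: 1, each 17982 frames → 17982.
Remaining 5 whole minutes in the current block: 1800 + 4 × 1798 = 8992 frames.
Within the current minute: 43 × 30 + 27 − 2 = 1315 (labels ;00/;01 skipped at this minute). Total = 17982 + 8992 + 1315 = 28289.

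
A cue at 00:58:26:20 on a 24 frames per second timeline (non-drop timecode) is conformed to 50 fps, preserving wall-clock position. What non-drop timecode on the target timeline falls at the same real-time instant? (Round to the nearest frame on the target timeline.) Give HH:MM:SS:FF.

00:58:26:42

Source frame index: (0×3600 + 58×60 + 26) × 24 + 20 = 84164.
Real time: 84164 / (24) = 21041/6 s.
Target frame: (21041/6) × (50) = 526025/3 ≈ 175341.667 → 175342.
At 50 labels/s: frame 175342 → 00:58:26:42.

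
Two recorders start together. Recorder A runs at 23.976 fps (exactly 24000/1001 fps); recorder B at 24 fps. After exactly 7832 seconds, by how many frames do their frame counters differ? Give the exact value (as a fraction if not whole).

17088/91 frames

A emits 24000/1001 × 7832 = 17088000/91 frames; B emits 24 × 7832 = 187968.
Difference = 17088/91 frames (≈ 187.7802); B is ahead of A.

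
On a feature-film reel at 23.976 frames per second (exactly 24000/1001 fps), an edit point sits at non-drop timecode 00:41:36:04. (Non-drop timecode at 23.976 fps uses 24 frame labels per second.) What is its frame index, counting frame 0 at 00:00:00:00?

Total seconds to the label: (0 × 3600 + 41 × 60 + 36) = 2496.
Frame index = 2496 × 24 + 4 = 59908.

59908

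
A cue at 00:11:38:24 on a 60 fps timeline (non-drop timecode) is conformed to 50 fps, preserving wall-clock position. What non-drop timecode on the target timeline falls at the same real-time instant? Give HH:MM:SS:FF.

00:11:38:20

Source frame index: (0×3600 + 11×60 + 38) × 60 + 24 = 41904.
Real time: 41904 / (60) = 3492/5 s.
Target frame: (3492/5) × (50) = 34920.
At 50 labels/s: frame 34920 → 00:11:38:20.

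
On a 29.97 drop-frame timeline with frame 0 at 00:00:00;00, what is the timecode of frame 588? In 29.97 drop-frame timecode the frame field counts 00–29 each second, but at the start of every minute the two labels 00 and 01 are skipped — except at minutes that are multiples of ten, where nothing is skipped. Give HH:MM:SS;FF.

Ten DF minutes hold 17982 frames, so frame 588 lies in block 0 (frames 0–17981) with 588 frames into that block.
The block's first minute is 1800 frames and the rest 1798 each; 588 frames reaches minute 0, so 0 × 18 + 0 × 2 = 0 labels have been skipped so far.
Adding those back, label number 588 + 0 = 588 at 30 labels/s is 19 s + 18 f = 0 h 0 min 19 s frame 18, i.e. 00:00:19;18.

00:00:19;18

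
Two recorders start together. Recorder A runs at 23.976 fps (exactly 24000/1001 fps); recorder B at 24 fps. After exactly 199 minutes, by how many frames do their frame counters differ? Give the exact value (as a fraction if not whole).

286560/1001 frames

199 min = 11940 s.
A emits 24000/1001 × 11940 = 286560000/1001 frames; B emits 24 × 11940 = 286560.
Difference = 286560/1001 frames (≈ 286.2737); B is ahead of A.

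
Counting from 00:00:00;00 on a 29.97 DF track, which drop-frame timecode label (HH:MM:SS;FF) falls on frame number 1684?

Each 10-minute DF block holds 10 × 60 × 30 − 9 × 2 = 17982 frames. 1684 ÷ 17982 → 0 full blocks, remainder 1684.
Within the partial block the first minute is 1800 frames and each further minute 1798, so 0 further minute boundaries passed. Total skipped labels = 18 × 0 + 2 × 0 = 0.
Non-drop label index = 1684 + 0 = 1684; at 30 labels/s that is 00:00:56:04, i.e. DF 00:00:56;04.

00:00:56;04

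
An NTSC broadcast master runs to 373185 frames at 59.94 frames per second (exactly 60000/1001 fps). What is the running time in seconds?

Running time = 373185 / (60000/1001) = 6225.96975 s.

6225.96975 seconds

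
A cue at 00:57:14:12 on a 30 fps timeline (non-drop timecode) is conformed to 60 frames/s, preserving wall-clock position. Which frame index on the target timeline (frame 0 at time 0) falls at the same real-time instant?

frame 206064

Source frame index: (0×3600 + 57×60 + 14) × 30 + 12 = 103032.
Real time: 103032 / (30) = 17172/5 s.
Target frame: (17172/5) × (60) = 206064.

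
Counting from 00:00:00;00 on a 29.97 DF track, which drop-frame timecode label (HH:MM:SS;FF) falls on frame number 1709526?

15:50:41;06

Ten DF minutes hold 17982 frames, so frame 1709526 lies in block 95 (frames 1708290–1726271) with 1236 frames into that block.
The block's first minute is 1800 frames and the rest 1798 each; 1236 frames reaches minute 0, so 95 × 18 + 0 × 2 = 1710 labels have been skipped so far.
Adding those back, label number 1709526 + 1710 = 1711236 at 30 labels/s is 57041 s + 6 f = 15 h 50 min 41 s frame 6, i.e. 15:50:41;06.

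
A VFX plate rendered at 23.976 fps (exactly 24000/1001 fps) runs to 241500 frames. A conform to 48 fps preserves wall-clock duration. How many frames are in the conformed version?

483483 frames

Target frames = source frames × (target rate / source rate) = 241500 × (48)/(24000/1001) = 241500 × 1001/500 = 483483.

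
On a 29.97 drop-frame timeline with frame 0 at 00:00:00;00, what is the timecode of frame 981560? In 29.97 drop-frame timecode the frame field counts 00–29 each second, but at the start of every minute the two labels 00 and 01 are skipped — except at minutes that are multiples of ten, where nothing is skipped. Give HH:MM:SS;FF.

Ten DF minutes hold 17982 frames, so frame 981560 lies in block 54 (frames 971028–989009) with 10532 frames into that block.
The block's first minute is 1800 frames and the rest 1798 each; 10532 frames reaches minute 5, so 54 × 18 + 5 × 2 = 982 labels have been skipped so far.
Adding those back, label number 981560 + 982 = 982542 at 30 labels/s is 32751 s + 12 f = 9 h 5 min 51 s frame 12, i.e. 09:05:51;12.

09:05:51;12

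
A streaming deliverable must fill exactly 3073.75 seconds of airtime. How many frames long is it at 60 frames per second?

184425 frames

Frames = 3073.75 × 60 = 184425.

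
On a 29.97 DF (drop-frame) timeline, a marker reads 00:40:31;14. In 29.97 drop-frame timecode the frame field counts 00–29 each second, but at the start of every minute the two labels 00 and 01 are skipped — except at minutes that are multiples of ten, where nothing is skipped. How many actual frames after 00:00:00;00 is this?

72872

As if non-drop at 30 labels/s: (0 × 3600 + 40 × 60 + 31) × 30 + 14 = 72944.
Minute boundaries passed: 40; those not divisible by 10: 40 − 4 = 36; dropped labels = 2 × 36 = 72.
Actual frame index = 72944 − 72 = 72872.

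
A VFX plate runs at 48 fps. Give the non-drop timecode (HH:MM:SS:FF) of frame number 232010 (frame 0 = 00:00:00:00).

232010 ÷ 48 = 4833 full seconds, remainder 26 frames.
4833 s = 1 h 20 min 33 s.
Timecode: 01:20:33:26.

01:20:33:26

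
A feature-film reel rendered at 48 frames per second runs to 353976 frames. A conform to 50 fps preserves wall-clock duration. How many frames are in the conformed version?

Target frames = source frames × (target rate / source rate) = 353976 × (50)/(48) = 353976 × 25/24 = 368725.

368725 frames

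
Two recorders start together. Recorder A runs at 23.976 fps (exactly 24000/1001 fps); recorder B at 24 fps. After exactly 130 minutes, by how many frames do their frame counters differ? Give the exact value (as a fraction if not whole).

130 min = 7800 s.
A emits 24000/1001 × 7800 = 14400000/77 frames; B emits 24 × 7800 = 187200.
Difference = 14400/77 frames (≈ 187.0130); B is ahead of A.

14400/77 frames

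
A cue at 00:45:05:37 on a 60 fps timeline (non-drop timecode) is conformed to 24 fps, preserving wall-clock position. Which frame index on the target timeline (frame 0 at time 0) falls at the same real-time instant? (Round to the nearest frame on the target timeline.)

frame 64935

Source frame index: (0×3600 + 45×60 + 5) × 60 + 37 = 162337.
Real time: 162337 / (60) = 162337/60 s.
Target frame: (162337/60) × (24) = 324674/5 ≈ 64934.800 → 64935.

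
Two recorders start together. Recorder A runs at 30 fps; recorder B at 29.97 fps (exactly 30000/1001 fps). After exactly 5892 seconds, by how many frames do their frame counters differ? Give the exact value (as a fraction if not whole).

176760/1001 frames

A emits 30 × 5892 = 176760 frames; B emits 30000/1001 × 5892 = 176760000/1001.
Difference = 176760/1001 frames (≈ 176.5834); B is behind A.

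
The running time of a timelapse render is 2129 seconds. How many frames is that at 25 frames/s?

Frames = 2129 × 25 = 53225.

53225 frames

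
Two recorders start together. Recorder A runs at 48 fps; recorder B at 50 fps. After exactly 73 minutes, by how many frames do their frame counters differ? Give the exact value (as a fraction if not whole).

8760 frames

73 min = 4380 s.
A emits 48 × 4380 = 210240 frames; B emits 50 × 4380 = 219000.
Difference = 8760 frames; B is ahead of A.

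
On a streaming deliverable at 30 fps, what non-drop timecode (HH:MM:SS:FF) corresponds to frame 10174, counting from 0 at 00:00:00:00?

10174 ÷ 30 = 339 full seconds, remainder 4 frames.
339 s = 0 h 5 min 39 s.
Timecode: 00:05:39:04.

00:05:39:04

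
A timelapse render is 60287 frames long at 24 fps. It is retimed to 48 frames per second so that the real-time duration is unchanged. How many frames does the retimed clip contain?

Frames at target rate = 60287 × (48) / (24) = 120574.

120574 frames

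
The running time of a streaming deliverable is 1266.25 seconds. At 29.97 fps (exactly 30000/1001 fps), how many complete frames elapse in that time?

37949 frames

Frames = 1266.25 × 30000/1001 = 37987500/1001 ≈ 37949.5504.
Complete frames: 37949.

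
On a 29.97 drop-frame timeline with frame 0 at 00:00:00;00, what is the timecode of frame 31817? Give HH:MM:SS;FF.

Each 10-minute DF block holds 10 × 60 × 30 − 9 × 2 = 17982 frames. 31817 ÷ 17982 → 1 full block, remainder 13835.
Within the partial block the first minute is 1800 frames and each further minute 1798, so 7 further minute boundaries passed. Total skipped labels = 18 × 1 + 2 × 7 = 32.
Non-drop label index = 31817 + 32 = 31849; at 30 labels/s that is 00:17:41:19, i.e. DF 00:17:41;19.

00:17:41;19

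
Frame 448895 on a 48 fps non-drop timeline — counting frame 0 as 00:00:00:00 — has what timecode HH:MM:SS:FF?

02:35:51:47

448895 ÷ 48 = 9351 full seconds, remainder 47 frames.
9351 s = 2 h 35 min 51 s.
Timecode: 02:35:51:47.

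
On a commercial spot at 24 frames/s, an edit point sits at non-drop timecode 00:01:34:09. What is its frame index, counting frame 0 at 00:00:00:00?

Total seconds to the label: (0 × 3600 + 1 × 60 + 34) = 94.
Frame index = 94 × 24 + 9 = 2265.

2265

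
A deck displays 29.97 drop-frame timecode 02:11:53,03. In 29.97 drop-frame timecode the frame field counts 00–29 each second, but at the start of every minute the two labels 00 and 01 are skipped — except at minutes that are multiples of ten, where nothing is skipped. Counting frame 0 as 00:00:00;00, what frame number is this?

As if non-drop at 30 labels/s: (2 × 3600 + 11 × 60 + 53) × 30 + 3 = 237393.
Minute boundaries passed: 131; those not divisible by 10: 131 − 13 = 118; dropped labels = 2 × 118 = 236.
Actual frame index = 237393 − 236 = 237157.

237157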